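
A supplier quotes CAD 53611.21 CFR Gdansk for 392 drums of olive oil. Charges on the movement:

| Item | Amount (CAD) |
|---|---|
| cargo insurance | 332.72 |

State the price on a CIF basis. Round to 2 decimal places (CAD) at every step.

CIF price: CAD 53943.93

From CFR to CIF, the seller additionally bears: insurance.
CIF price = 53611.21 + 332.72 = 53943.93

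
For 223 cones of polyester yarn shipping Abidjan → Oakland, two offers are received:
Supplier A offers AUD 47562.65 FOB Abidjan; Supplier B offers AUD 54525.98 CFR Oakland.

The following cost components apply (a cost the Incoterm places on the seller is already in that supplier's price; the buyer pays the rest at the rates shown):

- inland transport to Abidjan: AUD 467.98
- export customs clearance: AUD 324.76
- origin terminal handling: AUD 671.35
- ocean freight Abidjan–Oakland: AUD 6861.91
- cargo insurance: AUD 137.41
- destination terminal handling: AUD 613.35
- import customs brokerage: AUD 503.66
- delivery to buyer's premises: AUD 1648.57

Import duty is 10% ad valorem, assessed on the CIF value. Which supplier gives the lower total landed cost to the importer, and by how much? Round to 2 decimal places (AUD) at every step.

Supplier A (FOB):
CIF value = FOB price + freight + insurance = 47562.65 + 6861.91 + 137.41 = 54561.97
Import duty = 54561.97 × 10% = 5456.20
Buyer bears (A): 6861.91 + 137.41 + 613.35 + 503.66 + 1648.57 = 9764.90
Landed cost (A) = invoice 47562.65 + 9764.90 + duty 5456.20 = 62783.75
Supplier B (CFR):
CIF value = CFR price + insurance = 54525.98 + 137.41 = 54663.39
Import duty = 54663.39 × 10% = 5466.34
Buyer bears (B): 137.41 + 613.35 + 503.66 + 1648.57 = 2902.99
Landed cost (B) = invoice 54525.98 + 2902.99 + duty 5466.34 = 62895.31
Difference = |62783.75 − 62895.31| = 111.56

Supplier A is cheaper by AUD 111.56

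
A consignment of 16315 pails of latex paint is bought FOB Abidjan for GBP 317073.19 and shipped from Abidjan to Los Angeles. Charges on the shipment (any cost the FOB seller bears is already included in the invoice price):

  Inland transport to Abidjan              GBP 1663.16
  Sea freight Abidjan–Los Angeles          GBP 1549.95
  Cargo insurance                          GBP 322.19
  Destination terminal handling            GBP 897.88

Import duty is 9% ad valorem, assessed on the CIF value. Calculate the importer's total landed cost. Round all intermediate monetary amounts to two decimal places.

Total landed cost: GBP 348548.29

FOB: the seller bears costs until goods are on board at the origin port; the buyer bears freight, insurance and all costs thereafter.
Already in the invoice (seller's account under FOB): inland to port — exclude.
CIF value = FOB price + freight + insurance = 317073.19 + 1549.95 + 322.19 = 318945.33
Import duty = 318945.33 × 9% = 28705.08
Buyer bears: freight 1549.95 + insurance 322.19 + destination terminal 897.88 + duty 28705.08 = 31475.10
Landed cost = invoice 317073.19 + 31475.10 = 348548.29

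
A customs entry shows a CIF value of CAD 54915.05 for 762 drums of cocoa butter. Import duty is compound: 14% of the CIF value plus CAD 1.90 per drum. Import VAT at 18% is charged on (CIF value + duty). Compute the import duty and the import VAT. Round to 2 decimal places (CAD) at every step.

Import duty: CAD 9135.91; import VAT: CAD 11529.17

Ad valorem component: 54915.05 × 14% = 7688.11
Specific component: 762 × 1.90 = 1447.80
Import duty = 7688.11 + 1447.80 = 9135.91
VAT base = CIF + duty = 54915.05 + 9135.91 = 64050.96
Import VAT = 64050.96 × 18% = 11529.17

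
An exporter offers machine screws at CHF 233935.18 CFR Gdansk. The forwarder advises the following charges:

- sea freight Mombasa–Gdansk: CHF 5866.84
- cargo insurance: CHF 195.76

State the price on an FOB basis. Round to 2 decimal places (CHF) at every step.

FOB price: CHF 228068.34

Not relevant to the conversion: insurance — on the buyer under both terms; not part of either seller's price.
From CFR to FOB, the seller no longer bears: freight.
FOB price = 233935.18 − 5866.84 = 228068.34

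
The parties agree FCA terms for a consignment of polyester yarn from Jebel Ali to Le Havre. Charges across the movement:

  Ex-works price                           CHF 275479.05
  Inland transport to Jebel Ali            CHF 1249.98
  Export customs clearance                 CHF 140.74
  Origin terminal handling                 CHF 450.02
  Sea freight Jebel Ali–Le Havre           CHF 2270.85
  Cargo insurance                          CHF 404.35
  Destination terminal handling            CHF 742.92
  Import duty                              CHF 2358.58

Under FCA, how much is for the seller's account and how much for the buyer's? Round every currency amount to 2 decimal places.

FCA: the seller delivers export-cleared goods to the carrier; the buyer bears costs from that point.
Seller's account: goods 275479.05 + inland to port 1249.98 + export clearance 140.74 = 276869.77
Buyer's account: origin terminal 450.02 + freight 2270.85 + insurance 404.35 + destination terminal 742.92 + duty 2358.58 = 6226.72

Seller: CHF 276869.77; buyer: CHF 6226.72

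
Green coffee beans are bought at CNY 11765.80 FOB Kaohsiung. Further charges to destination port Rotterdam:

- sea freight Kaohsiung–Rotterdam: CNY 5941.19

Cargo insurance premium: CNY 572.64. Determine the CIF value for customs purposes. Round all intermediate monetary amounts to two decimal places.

CIF value: CNY 18279.63

CIF = FOB price + freight + insurance
CIF = 11765.80 + 5941.19 + 572.64 = 18279.63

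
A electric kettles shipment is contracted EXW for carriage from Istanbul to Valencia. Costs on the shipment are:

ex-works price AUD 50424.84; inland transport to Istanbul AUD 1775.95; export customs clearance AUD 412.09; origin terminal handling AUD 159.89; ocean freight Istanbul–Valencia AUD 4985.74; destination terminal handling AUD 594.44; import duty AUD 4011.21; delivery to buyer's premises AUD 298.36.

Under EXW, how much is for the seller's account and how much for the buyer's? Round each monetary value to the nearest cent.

EXW: the seller makes goods available at their premises; the buyer bears all onward costs.
Seller's account: goods 50424.84 = 50424.84
Buyer's account: inland to port 1775.95 + export clearance 412.09 + origin terminal 159.89 + freight 4985.74 + destination terminal 594.44 + duty 4011.21 + delivery 298.36 = 12237.68

Seller: AUD 50424.84; buyer: AUD 12237.68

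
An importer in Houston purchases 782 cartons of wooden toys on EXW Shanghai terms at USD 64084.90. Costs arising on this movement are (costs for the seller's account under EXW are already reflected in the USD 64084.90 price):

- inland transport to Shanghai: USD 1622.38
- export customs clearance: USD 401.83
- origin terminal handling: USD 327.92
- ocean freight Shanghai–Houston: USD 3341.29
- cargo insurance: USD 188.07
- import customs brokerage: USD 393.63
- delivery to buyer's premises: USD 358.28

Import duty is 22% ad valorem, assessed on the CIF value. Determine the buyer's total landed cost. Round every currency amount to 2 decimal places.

EXW: the seller makes goods available at their premises; the buyer bears all onward costs.
CIF value = EXW price + inland to port + export clearance + origin terminal + freight + insurance = 64084.90 + 1622.38 + 401.83 + 327.92 + 3341.29 + 188.07 = 69966.39
Import duty = 69966.39 × 22% = 15392.61
Buyer bears: inland to port 1622.38 + export clearance 401.83 + origin terminal 327.92 + freight 3341.29 + insurance 188.07 + brokerage 393.63 + delivery 358.28 + duty 15392.61 = 22026.01
Landed cost = invoice 64084.90 + 22026.01 = 86110.91

Total landed cost: USD 86110.91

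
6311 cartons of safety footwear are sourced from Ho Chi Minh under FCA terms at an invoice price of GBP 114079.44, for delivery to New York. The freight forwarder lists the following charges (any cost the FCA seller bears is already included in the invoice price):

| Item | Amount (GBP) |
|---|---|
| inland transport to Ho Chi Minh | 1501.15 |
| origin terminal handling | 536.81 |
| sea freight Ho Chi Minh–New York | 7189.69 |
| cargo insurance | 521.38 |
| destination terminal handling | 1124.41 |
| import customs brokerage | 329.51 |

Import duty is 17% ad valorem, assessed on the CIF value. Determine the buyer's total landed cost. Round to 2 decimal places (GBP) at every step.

FCA: the seller delivers export-cleared goods to the carrier; the buyer bears costs from that point.
Already in the invoice (seller's account under FCA): inland to port — exclude.
CIF value = FCA price + origin terminal + freight + insurance = 114079.44 + 536.81 + 7189.69 + 521.38 = 122327.32
Import duty = 122327.32 × 17% = 20795.64
Buyer bears: origin terminal 536.81 + freight 7189.69 + insurance 521.38 + destination terminal 1124.41 + brokerage 329.51 + duty 20795.64 = 30497.44
Landed cost = invoice 114079.44 + 30497.44 = 144576.88

Total landed cost: GBP 144576.88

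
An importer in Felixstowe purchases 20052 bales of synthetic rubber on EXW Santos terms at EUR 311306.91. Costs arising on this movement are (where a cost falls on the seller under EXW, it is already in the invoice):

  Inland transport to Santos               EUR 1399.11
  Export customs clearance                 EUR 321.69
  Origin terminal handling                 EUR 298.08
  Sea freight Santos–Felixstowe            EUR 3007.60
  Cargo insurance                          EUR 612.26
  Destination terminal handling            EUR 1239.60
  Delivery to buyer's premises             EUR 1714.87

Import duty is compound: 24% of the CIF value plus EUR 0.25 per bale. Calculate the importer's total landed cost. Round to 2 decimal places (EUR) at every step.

EXW: the seller makes goods available at their premises; the buyer bears all onward costs.
CIF value = EXW price + inland to port + export clearance + origin terminal + freight + insurance = 311306.91 + 1399.11 + 321.69 + 298.08 + 3007.60 + 612.26 = 316945.65
Ad valorem component: 316945.65 × 24% = 76066.96
Specific component: 20052 × 0.25 = 5013.00
Import duty = 76066.96 + 5013.00 = 81079.96
Buyer bears: inland to port 1399.11 + export clearance 321.69 + origin terminal 298.08 + freight 3007.60 + insurance 612.26 + destination terminal 1239.60 + delivery 1714.87 + duty 81079.96 = 89673.17
Landed cost = invoice 311306.91 + 89673.17 = 400980.08

Total landed cost: EUR 400980.08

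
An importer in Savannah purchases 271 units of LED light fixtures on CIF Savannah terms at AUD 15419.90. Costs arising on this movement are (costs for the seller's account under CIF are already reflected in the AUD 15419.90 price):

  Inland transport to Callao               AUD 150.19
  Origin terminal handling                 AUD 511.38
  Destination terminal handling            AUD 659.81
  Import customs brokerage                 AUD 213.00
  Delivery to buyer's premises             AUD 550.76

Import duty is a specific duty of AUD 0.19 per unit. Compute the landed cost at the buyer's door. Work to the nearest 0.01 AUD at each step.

Total landed cost: AUD 16894.96

CIF: the seller pays costs through ocean freight and marine insurance to the destination port.
Already in the invoice (seller's account under CIF): inland to port, origin terminal — exclude.
The CIF price already equals the CIF value: 15419.90
Import duty = 271 × 0.19 = 51.49
Buyer bears: destination terminal 659.81 + brokerage 213.00 + delivery 550.76 + duty 51.49 = 1475.06
Landed cost = invoice 15419.90 + 1475.06 = 16894.96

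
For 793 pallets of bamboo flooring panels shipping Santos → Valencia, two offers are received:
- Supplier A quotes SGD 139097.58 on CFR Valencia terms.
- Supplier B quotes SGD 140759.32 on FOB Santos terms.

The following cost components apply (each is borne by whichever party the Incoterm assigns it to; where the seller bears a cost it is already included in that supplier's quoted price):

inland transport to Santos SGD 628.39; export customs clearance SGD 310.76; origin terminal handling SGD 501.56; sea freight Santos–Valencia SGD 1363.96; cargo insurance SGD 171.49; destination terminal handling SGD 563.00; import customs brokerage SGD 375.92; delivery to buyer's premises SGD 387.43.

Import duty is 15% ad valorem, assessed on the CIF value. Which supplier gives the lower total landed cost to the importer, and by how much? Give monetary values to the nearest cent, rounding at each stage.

Supplier A is cheaper by SGD 3479.56

Supplier A (CFR):
CIF value = CFR price + insurance = 139097.58 + 171.49 = 139269.07
Import duty = 139269.07 × 15% = 20890.36
Buyer bears (A): 171.49 + 563.00 + 375.92 + 387.43 = 1497.84
Landed cost (A) = invoice 139097.58 + 1497.84 + duty 20890.36 = 161485.78
Supplier B (FOB):
CIF value = FOB price + freight + insurance = 140759.32 + 1363.96 + 171.49 = 142294.77
Import duty = 142294.77 × 15% = 21344.22
Buyer bears (B): 1363.96 + 171.49 + 563.00 + 375.92 + 387.43 = 2861.80
Landed cost (B) = invoice 140759.32 + 2861.80 + duty 21344.22 = 164965.34
Difference = |161485.78 − 164965.34| = 3479.56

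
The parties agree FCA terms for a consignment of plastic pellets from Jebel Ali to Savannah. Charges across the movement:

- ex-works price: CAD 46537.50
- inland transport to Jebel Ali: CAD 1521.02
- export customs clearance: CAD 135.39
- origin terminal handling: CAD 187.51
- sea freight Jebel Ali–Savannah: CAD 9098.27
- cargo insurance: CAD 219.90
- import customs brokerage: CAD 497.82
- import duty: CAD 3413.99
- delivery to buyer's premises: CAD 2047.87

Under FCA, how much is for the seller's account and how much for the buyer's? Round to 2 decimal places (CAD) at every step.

Seller: CAD 48193.91; buyer: CAD 15465.36

FCA: the seller delivers export-cleared goods to the carrier; the buyer bears costs from that point.
Seller's account: goods 46537.50 + inland to port 1521.02 + export clearance 135.39 = 48193.91
Buyer's account: origin terminal 187.51 + freight 9098.27 + insurance 219.90 + brokerage 497.82 + duty 3413.99 + delivery 2047.87 = 15465.36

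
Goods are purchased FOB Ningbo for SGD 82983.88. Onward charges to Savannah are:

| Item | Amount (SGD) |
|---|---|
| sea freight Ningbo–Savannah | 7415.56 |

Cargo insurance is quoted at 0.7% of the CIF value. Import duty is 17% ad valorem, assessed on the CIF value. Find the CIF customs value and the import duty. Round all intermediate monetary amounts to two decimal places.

Let C be the CIF value. C = FOB price + freight + 0.7% × C
C − 0.7% × C = 82983.88 + 7415.56
0.993 × C = 90399.44
C = 90399.44 / 0.993 = 91036.70
Insurance premium = 0.7% × 91036.70 = 637.26
Import duty = 91036.70 × 17% = 15476.24

CIF value: SGD 91036.70; import duty: SGD 15476.24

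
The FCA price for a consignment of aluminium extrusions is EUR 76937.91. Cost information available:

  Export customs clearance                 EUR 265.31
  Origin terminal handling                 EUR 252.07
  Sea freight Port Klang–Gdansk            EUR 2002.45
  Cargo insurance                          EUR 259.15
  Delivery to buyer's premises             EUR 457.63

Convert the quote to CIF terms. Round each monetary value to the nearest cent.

Not relevant to the conversion: export clearance — on the seller under both FCA and CIF; already in the FCA price and stays in the CIF price. delivery — on the buyer under both terms; not part of either seller's price.
From FCA to CIF, the seller additionally bears: origin terminal, freight, insurance.
CIF price = 76937.91 + 252.07 + 2002.45 + 259.15 = 79451.58

CIF price: EUR 79451.58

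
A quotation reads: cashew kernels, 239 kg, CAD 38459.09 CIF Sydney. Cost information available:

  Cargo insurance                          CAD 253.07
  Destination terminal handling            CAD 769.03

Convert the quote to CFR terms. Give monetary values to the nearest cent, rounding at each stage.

CFR price: CAD 38206.02

Not relevant to the conversion: destination terminal — on the buyer under both terms; not part of either seller's price.
From CIF to CFR, the seller no longer bears: insurance.
CFR price = 38459.09 − 253.07 = 38206.02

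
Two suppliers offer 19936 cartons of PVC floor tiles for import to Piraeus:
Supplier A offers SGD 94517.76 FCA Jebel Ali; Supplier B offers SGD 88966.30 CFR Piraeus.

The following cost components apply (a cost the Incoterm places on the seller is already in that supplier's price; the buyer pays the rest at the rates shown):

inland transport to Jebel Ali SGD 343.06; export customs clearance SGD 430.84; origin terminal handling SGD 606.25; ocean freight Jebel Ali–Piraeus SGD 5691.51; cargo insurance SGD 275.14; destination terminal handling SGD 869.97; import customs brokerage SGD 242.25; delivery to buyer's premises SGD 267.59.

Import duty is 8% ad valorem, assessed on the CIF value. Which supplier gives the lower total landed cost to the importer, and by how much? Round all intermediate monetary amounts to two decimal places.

Supplier A (FCA):
CIF value = FCA price + origin terminal + freight + insurance = 94517.76 + 606.25 + 5691.51 + 275.14 = 101090.66
Import duty = 101090.66 × 8% = 8087.25
Buyer bears (A): 606.25 + 5691.51 + 275.14 + 869.97 + 242.25 + 267.59 = 7952.71
Landed cost (A) = invoice 94517.76 + 7952.71 + duty 8087.25 = 110557.72
Supplier B (CFR):
CIF value = CFR price + insurance = 88966.30 + 275.14 = 89241.44
Import duty = 89241.44 × 8% = 7139.32
Buyer bears (B): 275.14 + 869.97 + 242.25 + 267.59 = 1654.95
Landed cost (B) = invoice 88966.30 + 1654.95 + duty 7139.32 = 97760.57
Difference = |110557.72 − 97760.57| = 12797.15

Supplier B is cheaper by SGD 12797.15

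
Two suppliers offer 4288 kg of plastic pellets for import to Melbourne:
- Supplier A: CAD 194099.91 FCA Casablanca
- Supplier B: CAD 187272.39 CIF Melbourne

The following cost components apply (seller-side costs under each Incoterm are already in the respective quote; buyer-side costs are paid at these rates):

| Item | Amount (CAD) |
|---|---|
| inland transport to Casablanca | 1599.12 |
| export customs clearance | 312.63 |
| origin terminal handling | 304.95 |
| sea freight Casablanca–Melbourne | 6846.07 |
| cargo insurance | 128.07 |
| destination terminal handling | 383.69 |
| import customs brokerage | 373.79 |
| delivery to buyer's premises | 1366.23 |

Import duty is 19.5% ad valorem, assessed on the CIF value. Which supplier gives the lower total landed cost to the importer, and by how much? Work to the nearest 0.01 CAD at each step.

Supplier B is cheaper by CAD 16857.40

Supplier A (FCA):
CIF value = FCA price + origin terminal + freight + insurance = 194099.91 + 304.95 + 6846.07 + 128.07 = 201379.00
Import duty = 201379.00 × 19.5% = 39268.91
Buyer bears (A): 304.95 + 6846.07 + 128.07 + 383.69 + 373.79 + 1366.23 = 9402.80
Landed cost (A) = invoice 194099.91 + 9402.80 + duty 39268.91 = 242771.62
Supplier B (CIF):
The CIF price already equals the CIF value: 187272.39
Import duty = 187272.39 × 19.5% = 36518.12
Buyer bears (B): 383.69 + 373.79 + 1366.23 = 2123.71
Landed cost (B) = invoice 187272.39 + 2123.71 + duty 36518.12 = 225914.22
Difference = |242771.62 − 225914.22| = 16857.40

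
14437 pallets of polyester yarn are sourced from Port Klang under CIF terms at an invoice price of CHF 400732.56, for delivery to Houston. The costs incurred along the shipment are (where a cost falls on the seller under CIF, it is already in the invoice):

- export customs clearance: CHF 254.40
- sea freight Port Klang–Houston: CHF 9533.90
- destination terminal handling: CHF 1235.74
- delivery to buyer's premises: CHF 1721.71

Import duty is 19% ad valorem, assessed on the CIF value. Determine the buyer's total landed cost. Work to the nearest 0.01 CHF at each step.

Total landed cost: CHF 479829.20

CIF: the seller pays costs through ocean freight and marine insurance to the destination port.
Already in the invoice (seller's account under CIF): export clearance, freight — exclude.
The CIF price already equals the CIF value: 400732.56
Import duty = 400732.56 × 19% = 76139.19
Buyer bears: destination terminal 1235.74 + delivery 1721.71 + duty 76139.19 = 79096.64
Landed cost = invoice 400732.56 + 79096.64 = 479829.20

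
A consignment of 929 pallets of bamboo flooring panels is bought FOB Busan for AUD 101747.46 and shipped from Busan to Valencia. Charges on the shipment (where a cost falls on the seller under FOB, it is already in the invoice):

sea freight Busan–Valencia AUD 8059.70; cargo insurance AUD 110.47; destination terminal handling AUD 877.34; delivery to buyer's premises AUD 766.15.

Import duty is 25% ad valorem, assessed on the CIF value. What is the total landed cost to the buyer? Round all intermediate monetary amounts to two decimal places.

FOB: the seller bears costs until goods are on board at the origin port; the buyer bears freight, insurance and all costs thereafter.
CIF value = FOB price + freight + insurance = 101747.46 + 8059.70 + 110.47 = 109917.63
Import duty = 109917.63 × 25% = 27479.41
Buyer bears: freight 8059.70 + insurance 110.47 + destination terminal 877.34 + delivery 766.15 + duty 27479.41 = 37293.07
Landed cost = invoice 101747.46 + 37293.07 = 139040.53

Total landed cost: AUD 139040.53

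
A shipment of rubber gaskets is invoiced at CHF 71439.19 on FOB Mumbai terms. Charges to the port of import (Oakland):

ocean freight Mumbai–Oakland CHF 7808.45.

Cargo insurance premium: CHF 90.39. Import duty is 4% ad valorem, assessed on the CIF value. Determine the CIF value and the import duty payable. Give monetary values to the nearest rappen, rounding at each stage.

CIF value: CHF 79338.03; import duty: CHF 3173.52

CIF = FOB price + freight + insurance
CIF = 71439.19 + 7808.45 + 90.39 = 79338.03
Import duty = 79338.03 × 4% = 3173.52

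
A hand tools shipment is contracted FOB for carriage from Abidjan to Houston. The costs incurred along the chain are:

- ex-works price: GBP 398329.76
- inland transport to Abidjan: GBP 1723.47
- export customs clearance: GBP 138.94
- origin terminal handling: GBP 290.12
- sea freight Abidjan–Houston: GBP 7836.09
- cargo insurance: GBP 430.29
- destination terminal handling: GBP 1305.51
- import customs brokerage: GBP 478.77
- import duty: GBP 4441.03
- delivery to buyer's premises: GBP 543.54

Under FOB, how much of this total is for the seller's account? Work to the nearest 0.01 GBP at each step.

FOB: the seller bears costs until goods are on board at the origin port; the buyer bears freight, insurance and all costs thereafter.
Seller's account: goods 398329.76 + inland to port 1723.47 + export clearance 138.94 + origin terminal 290.12 = 400482.29
Buyer's account: freight 7836.09 + insurance 430.29 + destination terminal 1305.51 + brokerage 478.77 + duty 4441.03 + delivery 543.54 = 15035.23

Seller's account: GBP 400482.29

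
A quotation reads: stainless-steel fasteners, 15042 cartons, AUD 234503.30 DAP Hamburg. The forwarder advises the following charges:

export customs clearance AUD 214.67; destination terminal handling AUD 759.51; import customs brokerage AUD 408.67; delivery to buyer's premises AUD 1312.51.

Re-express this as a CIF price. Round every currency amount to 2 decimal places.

CIF price: AUD 232431.28

Not relevant to the conversion: export clearance — on the seller under both DAP and CIF; already in the DAP price and stays in the CIF price. brokerage — on the buyer under both terms; not part of either seller's price.
From DAP to CIF, the seller no longer bears: destination terminal, delivery.
CIF price = 234503.30 − 759.51 − 1312.51 = 232431.28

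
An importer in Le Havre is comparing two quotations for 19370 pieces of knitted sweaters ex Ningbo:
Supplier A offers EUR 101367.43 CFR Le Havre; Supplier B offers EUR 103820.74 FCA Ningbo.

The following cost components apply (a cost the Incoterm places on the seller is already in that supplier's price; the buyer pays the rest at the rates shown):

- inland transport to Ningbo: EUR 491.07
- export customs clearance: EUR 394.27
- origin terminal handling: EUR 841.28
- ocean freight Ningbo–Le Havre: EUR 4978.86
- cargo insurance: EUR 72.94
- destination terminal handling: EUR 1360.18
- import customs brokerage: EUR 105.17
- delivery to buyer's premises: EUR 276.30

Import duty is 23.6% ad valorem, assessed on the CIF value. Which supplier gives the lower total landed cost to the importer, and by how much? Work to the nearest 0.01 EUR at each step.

Supplier A (CFR):
CIF value = CFR price + insurance = 101367.43 + 72.94 = 101440.37
Import duty = 101440.37 × 23.6% = 23939.93
Buyer bears (A): 72.94 + 1360.18 + 105.17 + 276.30 = 1814.59
Landed cost (A) = invoice 101367.43 + 1814.59 + duty 23939.93 = 127121.95
Supplier B (FCA):
CIF value = FCA price + origin terminal + freight + insurance = 103820.74 + 841.28 + 4978.86 + 72.94 = 109713.82
Import duty = 109713.82 × 23.6% = 25892.46
Buyer bears (B): 841.28 + 4978.86 + 72.94 + 1360.18 + 105.17 + 276.30 = 7634.73
Landed cost (B) = invoice 103820.74 + 7634.73 + duty 25892.46 = 137347.93
Difference = |127121.95 − 137347.93| = 10225.98

Supplier A is cheaper by EUR 10225.98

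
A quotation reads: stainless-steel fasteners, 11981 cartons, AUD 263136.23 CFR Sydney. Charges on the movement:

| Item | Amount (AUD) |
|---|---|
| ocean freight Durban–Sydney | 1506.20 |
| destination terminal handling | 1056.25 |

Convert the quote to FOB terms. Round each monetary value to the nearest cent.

Not relevant to the conversion: destination terminal — on the buyer under both terms; not part of either seller's price.
From CFR to FOB, the seller no longer bears: freight.
FOB price = 263136.23 − 1506.20 = 261630.03

FOB price: AUD 261630.03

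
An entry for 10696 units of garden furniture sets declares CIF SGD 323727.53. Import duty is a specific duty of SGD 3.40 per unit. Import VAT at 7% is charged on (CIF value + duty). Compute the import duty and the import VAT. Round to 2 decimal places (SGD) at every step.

Import duty = 10696 × 3.40 = 36366.40
VAT base = CIF + duty = 323727.53 + 36366.40 = 360093.93
Import VAT = 360093.93 × 7% = 25206.58

Import duty: SGD 36366.40; import VAT: SGD 25206.58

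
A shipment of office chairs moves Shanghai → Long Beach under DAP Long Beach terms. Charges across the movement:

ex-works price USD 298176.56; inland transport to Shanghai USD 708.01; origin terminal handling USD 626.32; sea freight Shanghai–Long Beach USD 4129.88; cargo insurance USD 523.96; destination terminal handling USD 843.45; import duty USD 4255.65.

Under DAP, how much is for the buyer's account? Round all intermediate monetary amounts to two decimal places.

DAP: the seller bears all costs to the named destination except import duty and clearance.
Seller's account: goods 298176.56 + inland to port 708.01 + origin terminal 626.32 + freight 4129.88 + insurance 523.96 + destination terminal 843.45 = 305008.18
Buyer's account: duty 4255.65 = 4255.65

Buyer's account: USD 4255.65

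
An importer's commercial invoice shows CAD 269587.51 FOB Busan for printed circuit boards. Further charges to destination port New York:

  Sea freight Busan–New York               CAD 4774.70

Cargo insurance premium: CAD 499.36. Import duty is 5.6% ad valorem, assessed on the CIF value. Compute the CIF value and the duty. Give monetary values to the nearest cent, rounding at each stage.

CIF value: CAD 274861.57; import duty: CAD 15392.25

CIF = FOB price + freight + insurance
CIF = 269587.51 + 4774.70 + 499.36 = 274861.57
Import duty = 274861.57 × 5.6% = 15392.25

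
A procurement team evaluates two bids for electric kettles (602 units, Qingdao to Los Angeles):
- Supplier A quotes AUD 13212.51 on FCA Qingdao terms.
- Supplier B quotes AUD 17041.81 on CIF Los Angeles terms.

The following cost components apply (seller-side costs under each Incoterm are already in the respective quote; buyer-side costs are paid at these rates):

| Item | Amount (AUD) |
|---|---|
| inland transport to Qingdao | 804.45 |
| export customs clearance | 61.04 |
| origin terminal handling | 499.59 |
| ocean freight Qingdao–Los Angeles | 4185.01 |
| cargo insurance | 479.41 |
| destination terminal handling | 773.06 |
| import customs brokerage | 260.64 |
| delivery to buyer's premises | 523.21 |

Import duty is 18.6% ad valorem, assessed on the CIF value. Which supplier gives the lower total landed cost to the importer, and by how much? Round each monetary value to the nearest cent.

Supplier B is cheaper by AUD 1582.96

Supplier A (FCA):
CIF value = FCA price + origin terminal + freight + insurance = 13212.51 + 499.59 + 4185.01 + 479.41 = 18376.52
Import duty = 18376.52 × 18.6% = 3418.03
Buyer bears (A): 499.59 + 4185.01 + 479.41 + 773.06 + 260.64 + 523.21 = 6720.92
Landed cost (A) = invoice 13212.51 + 6720.92 + duty 3418.03 = 23351.46
Supplier B (CIF):
The CIF price already equals the CIF value: 17041.81
Import duty = 17041.81 × 18.6% = 3169.78
Buyer bears (B): 773.06 + 260.64 + 523.21 = 1556.91
Landed cost (B) = invoice 17041.81 + 1556.91 + duty 3169.78 = 21768.50
Difference = |23351.46 − 21768.50| = 1582.96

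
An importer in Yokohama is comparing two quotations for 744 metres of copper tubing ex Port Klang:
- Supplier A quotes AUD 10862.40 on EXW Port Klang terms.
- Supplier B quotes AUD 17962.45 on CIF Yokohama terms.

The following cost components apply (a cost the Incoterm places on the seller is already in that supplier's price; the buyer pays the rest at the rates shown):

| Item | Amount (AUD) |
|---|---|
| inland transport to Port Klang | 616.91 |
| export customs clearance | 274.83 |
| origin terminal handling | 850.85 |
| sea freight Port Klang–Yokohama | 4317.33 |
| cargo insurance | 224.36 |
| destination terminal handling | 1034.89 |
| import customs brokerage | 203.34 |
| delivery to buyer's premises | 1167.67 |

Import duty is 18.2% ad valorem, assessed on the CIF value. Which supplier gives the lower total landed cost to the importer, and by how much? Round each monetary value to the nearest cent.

Supplier A (EXW):
CIF value = EXW price + inland to port + export clearance + origin terminal + freight + insurance = 10862.40 + 616.91 + 274.83 + 850.85 + 4317.33 + 224.36 = 17146.68
Import duty = 17146.68 × 18.2% = 3120.70
Buyer bears (A): 616.91 + 274.83 + 850.85 + 4317.33 + 224.36 + 1034.89 + 203.34 + 1167.67 = 8690.18
Landed cost (A) = invoice 10862.40 + 8690.18 + duty 3120.70 = 22673.28
Supplier B (CIF):
The CIF price already equals the CIF value: 17962.45
Import duty = 17962.45 × 18.2% = 3269.17
Buyer bears (B): 1034.89 + 203.34 + 1167.67 = 2405.90
Landed cost (B) = invoice 17962.45 + 2405.90 + duty 3269.17 = 23637.52
Difference = |22673.28 − 23637.52| = 964.24

Supplier A is cheaper by AUD 964.24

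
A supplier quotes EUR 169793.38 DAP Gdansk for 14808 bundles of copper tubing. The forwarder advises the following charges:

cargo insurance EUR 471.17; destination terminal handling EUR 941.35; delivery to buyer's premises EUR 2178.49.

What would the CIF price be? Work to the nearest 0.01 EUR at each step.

CIF price: EUR 166673.54

Not relevant to the conversion: insurance — on the seller under both DAP and CIF; already in the DAP price and stays in the CIF price.
From DAP to CIF, the seller no longer bears: destination terminal, delivery.
CIF price = 169793.38 − 941.35 − 2178.49 = 166673.54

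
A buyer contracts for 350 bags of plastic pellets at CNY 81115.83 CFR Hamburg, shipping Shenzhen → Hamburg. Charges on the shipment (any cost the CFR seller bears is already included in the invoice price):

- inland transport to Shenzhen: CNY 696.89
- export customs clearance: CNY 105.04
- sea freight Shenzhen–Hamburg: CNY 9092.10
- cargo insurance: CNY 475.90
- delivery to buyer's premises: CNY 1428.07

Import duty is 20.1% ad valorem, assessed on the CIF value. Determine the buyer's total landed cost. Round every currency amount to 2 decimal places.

CFR: the seller pays costs through ocean freight to the destination port, but not insurance.
Already in the invoice (seller's account under CFR): inland to port, export clearance, freight — exclude.
CIF value = CFR price + insurance = 81115.83 + 475.90 = 81591.73
Import duty = 81591.73 × 20.1% = 16399.94
Buyer bears: insurance 475.90 + delivery 1428.07 + duty 16399.94 = 18303.91
Landed cost = invoice 81115.83 + 18303.91 = 99419.74

Total landed cost: CNY 99419.74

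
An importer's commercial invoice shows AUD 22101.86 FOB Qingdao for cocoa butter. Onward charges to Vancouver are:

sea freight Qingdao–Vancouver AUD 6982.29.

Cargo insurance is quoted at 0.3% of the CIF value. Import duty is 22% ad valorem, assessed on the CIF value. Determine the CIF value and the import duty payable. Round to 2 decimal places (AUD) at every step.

CIF value: AUD 29171.66; import duty: AUD 6417.77

Let C be the CIF value. C = FOB price + freight + 0.3% × C
C − 0.3% × C = 22101.86 + 6982.29
0.997 × C = 29084.15
C = 29084.15 / 0.997 = 29171.66
Insurance premium = 0.3% × 29171.66 = 87.51
Import duty = 29171.66 × 22% = 6417.77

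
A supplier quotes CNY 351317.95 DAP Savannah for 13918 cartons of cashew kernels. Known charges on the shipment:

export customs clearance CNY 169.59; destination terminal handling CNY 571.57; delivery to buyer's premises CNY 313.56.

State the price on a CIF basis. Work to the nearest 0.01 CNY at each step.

Not relevant to the conversion: export clearance — on the seller under both DAP and CIF; already in the DAP price and stays in the CIF price.
From DAP to CIF, the seller no longer bears: destination terminal, delivery.
CIF price = 351317.95 − 571.57 − 313.56 = 350432.82

CIF price: CNY 350432.82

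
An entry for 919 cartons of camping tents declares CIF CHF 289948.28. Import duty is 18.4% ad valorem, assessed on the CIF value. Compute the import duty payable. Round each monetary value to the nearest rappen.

Import duty = 289948.28 × 18.4% = 53350.48

Import duty: CHF 53350.48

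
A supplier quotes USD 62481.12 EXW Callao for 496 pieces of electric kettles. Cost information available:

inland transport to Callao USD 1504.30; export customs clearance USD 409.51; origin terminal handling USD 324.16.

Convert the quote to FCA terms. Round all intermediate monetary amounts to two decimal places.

FCA price: USD 64394.93

Not relevant to the conversion: origin terminal — on the buyer under both terms; not part of either seller's price.
From EXW to FCA, the seller additionally bears: inland to port, export clearance.
FCA price = 62481.12 + 1504.30 + 409.51 = 64394.93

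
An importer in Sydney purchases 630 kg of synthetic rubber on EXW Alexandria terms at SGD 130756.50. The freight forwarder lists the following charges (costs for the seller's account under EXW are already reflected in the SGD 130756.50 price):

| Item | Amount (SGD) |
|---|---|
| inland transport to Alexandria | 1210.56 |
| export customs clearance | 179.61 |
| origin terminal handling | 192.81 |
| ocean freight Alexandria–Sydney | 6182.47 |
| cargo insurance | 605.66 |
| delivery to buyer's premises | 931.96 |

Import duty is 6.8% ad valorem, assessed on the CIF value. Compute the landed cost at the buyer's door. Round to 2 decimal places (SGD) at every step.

Total landed cost: SGD 149520.25

EXW: the seller makes goods available at their premises; the buyer bears all onward costs.
CIF value = EXW price + inland to port + export clearance + origin terminal + freight + insurance = 130756.50 + 1210.56 + 179.61 + 192.81 + 6182.47 + 605.66 = 139127.61
Import duty = 139127.61 × 6.8% = 9460.68
Buyer bears: inland to port 1210.56 + export clearance 179.61 + origin terminal 192.81 + freight 6182.47 + insurance 605.66 + delivery 931.96 + duty 9460.68 = 18763.75
Landed cost = invoice 130756.50 + 18763.75 = 149520.25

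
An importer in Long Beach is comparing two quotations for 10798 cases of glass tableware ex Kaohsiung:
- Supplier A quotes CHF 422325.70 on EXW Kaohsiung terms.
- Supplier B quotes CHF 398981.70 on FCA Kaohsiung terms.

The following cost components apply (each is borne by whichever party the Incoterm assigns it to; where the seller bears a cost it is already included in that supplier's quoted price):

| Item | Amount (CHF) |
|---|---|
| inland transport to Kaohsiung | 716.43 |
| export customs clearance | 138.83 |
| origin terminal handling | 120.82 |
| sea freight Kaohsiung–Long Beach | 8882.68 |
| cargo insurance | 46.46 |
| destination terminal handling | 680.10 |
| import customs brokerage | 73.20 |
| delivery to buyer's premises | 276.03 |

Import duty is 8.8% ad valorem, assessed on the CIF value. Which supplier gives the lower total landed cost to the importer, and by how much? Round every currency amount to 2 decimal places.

Supplier A (EXW):
CIF value = EXW price + inland to port + export clearance + origin terminal + freight + insurance = 422325.70 + 716.43 + 138.83 + 120.82 + 8882.68 + 46.46 = 432230.92
Import duty = 432230.92 × 8.8% = 38036.32
Buyer bears (A): 716.43 + 138.83 + 120.82 + 8882.68 + 46.46 + 680.10 + 73.20 + 276.03 = 10934.55
Landed cost (A) = invoice 422325.70 + 10934.55 + duty 38036.32 = 471296.57
Supplier B (FCA):
CIF value = FCA price + origin terminal + freight + insurance = 398981.70 + 120.82 + 8882.68 + 46.46 = 408031.66
Import duty = 408031.66 × 8.8% = 35906.79
Buyer bears (B): 120.82 + 8882.68 + 46.46 + 680.10 + 73.20 + 276.03 = 10079.29
Landed cost (B) = invoice 398981.70 + 10079.29 + duty 35906.79 = 444967.78
Difference = |471296.57 − 444967.78| = 26328.79

Supplier B is cheaper by CHF 26328.79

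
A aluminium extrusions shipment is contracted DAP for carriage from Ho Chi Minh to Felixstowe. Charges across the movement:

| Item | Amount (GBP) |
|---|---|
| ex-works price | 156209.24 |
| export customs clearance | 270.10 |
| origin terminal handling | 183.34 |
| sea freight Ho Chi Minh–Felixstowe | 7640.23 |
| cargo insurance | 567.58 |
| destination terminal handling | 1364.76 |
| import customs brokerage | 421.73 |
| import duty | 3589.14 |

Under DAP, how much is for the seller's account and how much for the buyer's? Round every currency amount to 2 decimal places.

Seller: GBP 166235.25; buyer: GBP 4010.87

DAP: the seller bears all costs to the named destination except import duty and clearance.
Seller's account: goods 156209.24 + export clearance 270.10 + origin terminal 183.34 + freight 7640.23 + insurance 567.58 + destination terminal 1364.76 = 166235.25
Buyer's account: brokerage 421.73 + duty 3589.14 = 4010.87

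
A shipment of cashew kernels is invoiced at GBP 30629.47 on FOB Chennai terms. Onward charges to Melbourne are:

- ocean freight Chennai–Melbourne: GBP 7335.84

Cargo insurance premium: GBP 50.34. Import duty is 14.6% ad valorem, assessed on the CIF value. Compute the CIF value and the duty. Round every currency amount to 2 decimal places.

CIF = FOB price + freight + insurance
CIF = 30629.47 + 7335.84 + 50.34 = 38015.65
Import duty = 38015.65 × 14.6% = 5550.28

CIF value: GBP 38015.65; import duty: GBP 5550.28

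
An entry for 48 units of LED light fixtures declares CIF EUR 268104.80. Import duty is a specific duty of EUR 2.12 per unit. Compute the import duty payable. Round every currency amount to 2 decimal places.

Import duty = 48 × 2.12 = 101.76

Import duty: EUR 101.76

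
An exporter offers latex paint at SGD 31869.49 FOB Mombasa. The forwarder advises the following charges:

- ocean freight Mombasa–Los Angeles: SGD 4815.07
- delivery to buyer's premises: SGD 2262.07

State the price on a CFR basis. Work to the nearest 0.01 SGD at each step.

CFR price: SGD 36684.56

Not relevant to the conversion: delivery — on the buyer under both terms; not part of either seller's price.
From FOB to CFR, the seller additionally bears: freight.
CFR price = 31869.49 + 4815.07 = 36684.56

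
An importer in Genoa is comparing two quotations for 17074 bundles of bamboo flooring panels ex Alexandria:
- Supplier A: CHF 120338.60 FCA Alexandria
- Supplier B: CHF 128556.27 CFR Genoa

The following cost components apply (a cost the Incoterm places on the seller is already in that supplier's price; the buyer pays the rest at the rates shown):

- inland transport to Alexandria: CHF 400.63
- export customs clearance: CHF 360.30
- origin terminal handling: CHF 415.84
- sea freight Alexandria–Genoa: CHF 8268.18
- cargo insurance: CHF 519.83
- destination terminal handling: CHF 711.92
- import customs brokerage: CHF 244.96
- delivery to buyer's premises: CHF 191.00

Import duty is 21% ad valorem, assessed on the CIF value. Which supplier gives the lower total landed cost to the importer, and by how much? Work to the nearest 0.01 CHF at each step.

Supplier B is cheaper by CHF 564.28

Supplier A (FCA):
CIF value = FCA price + origin terminal + freight + insurance = 120338.60 + 415.84 + 8268.18 + 519.83 = 129542.45
Import duty = 129542.45 × 21% = 27203.91
Buyer bears (A): 415.84 + 8268.18 + 519.83 + 711.92 + 244.96 + 191.00 = 10351.73
Landed cost (A) = invoice 120338.60 + 10351.73 + duty 27203.91 = 157894.24
Supplier B (CFR):
CIF value = CFR price + insurance = 128556.27 + 519.83 = 129076.10
Import duty = 129076.10 × 21% = 27105.98
Buyer bears (B): 519.83 + 711.92 + 244.96 + 191.00 = 1667.71
Landed cost (B) = invoice 128556.27 + 1667.71 + duty 27105.98 = 157329.96
Difference = |157894.24 − 157329.96| = 564.28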